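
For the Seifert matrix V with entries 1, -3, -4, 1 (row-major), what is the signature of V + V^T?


Step 1: V + V^T = [[2, -7], [-7, 2]]
Step 2: trace = 4, det = -45
Step 3: Discriminant = 4^2 - 4*(-45) = 196
Step 4: Eigenvalues: 9, -5
Step 5: Signature = (# positive eigenvalues) - (# negative eigenvalues) = 0

0


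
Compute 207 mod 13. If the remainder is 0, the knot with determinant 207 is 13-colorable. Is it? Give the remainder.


Step 1: A knot is p-colorable if and only if p divides its determinant.
Step 2: Compute 207 mod 13.
207 = 15 * 13 + 12
Step 3: 207 mod 13 = 12
Step 4: The knot is 13-colorable: no

12


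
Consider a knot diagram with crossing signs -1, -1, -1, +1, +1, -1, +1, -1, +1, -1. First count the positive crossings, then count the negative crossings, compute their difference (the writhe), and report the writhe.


Step 1: Count positive crossings (+1).
Positive crossings: 4
Step 2: Count negative crossings (-1).
Negative crossings: 6
Step 3: Writhe = (positive) - (negative)
w = 4 - 6 = -2
Step 4: |w| = 2, and w is negative

-2


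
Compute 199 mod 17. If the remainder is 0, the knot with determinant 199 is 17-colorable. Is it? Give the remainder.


Step 1: A knot is p-colorable if and only if p divides its determinant.
Step 2: Compute 199 mod 17.
199 = 11 * 17 + 12
Step 3: 199 mod 17 = 12
Step 4: The knot is 17-colorable: no

12


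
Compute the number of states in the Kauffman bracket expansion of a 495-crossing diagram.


Each crossing contributes 2 choices (A-smoothing or B-smoothing).
Total states = 2^495 = 102293456496754433437912178025862473506770063938845774671352855253004181137646079840102190385184504910965208878986252219038039267058918532916516487168

102293456496754433437912178025862473506770063938845774671352855253004181137646079840102190385184504910965208878986252219038039267058918532916516487168


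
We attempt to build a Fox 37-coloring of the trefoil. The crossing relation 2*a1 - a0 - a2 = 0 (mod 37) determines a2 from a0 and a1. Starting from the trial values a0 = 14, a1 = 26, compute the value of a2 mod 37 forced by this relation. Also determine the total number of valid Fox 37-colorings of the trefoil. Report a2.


Step 1: Apply the given crossing relation 2*a1 - a0 - a2 = 0 (mod 37).
  a2 = 2*a1 - a0 mod 37
  a2 = 2*26 - 14 mod 37
  a2 = 52 - 14 mod 37
  a2 = 38 mod 37 = 1
Step 2: The trefoil has determinant 3.
  Number of Fox p-colorings (p prime) is p^2 if p = 3, else p.
  Since 37 does not divide 3, only trivial (constant) colorings exist.
  (So the trial a0 = 14, a1 = 26 with a0 != a1 does NOT extend to a valid coloring of the whole trefoil: the other two crossing relations require 3*(a1 - a0) = 0 (mod 37), which fails.)
  Total colorings = 37
Step 3: a2 = 1, total Fox 37-colorings = 37

1


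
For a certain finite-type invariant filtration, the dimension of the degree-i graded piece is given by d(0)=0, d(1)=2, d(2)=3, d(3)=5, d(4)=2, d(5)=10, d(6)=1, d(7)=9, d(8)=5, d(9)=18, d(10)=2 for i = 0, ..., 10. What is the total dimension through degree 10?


Total dimension = d(0) + d(1) + ... + d(10)
= 0 + 2 + 3 + 5 + 2 + 10 + 1 + 9 + 5 + 18 + 2
= 57

57


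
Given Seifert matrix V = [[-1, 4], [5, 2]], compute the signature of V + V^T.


Step 1: V + V^T = [[-2, 9], [9, 4]]
Step 2: trace = 2, det = -89
Step 3: Discriminant = 2^2 - 4*(-89) = 360
Step 4: Eigenvalues: 10.4868, -8.48683
Step 5: Signature = (# positive eigenvalues) - (# negative eigenvalues) = 0

0


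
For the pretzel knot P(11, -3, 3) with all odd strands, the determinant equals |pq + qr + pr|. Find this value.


Step 1: Compute pq + qr + pr.
pq = 11*(-3) = -33
qr = (-3)*3 = -9
pr = 11*3 = 33
pq + qr + pr = -33 + (-9) + 33 = -9
Step 2: Take absolute value.
det(P(11,-3,3)) = |-9| = 9

9


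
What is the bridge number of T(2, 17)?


The bridge number of T(p,q) is min(p,q).
min(2, 17) = 2

2


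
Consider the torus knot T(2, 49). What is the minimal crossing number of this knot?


For a torus knot T(p, q) with gcd(p,q)=1,
the crossing number is min(p*(q-1), q*(p-1)).
p*(q-1) = 2*48 = 96
q*(p-1) = 49*1 = 49
min(96, 49) = 49

49


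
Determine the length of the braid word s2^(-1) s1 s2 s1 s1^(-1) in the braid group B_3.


The word length counts the number of generators (including inverses).
Listing each generator: s2^(-1), s1, s2, s1, s1^(-1)
There are 5 generators in this braid word.

5


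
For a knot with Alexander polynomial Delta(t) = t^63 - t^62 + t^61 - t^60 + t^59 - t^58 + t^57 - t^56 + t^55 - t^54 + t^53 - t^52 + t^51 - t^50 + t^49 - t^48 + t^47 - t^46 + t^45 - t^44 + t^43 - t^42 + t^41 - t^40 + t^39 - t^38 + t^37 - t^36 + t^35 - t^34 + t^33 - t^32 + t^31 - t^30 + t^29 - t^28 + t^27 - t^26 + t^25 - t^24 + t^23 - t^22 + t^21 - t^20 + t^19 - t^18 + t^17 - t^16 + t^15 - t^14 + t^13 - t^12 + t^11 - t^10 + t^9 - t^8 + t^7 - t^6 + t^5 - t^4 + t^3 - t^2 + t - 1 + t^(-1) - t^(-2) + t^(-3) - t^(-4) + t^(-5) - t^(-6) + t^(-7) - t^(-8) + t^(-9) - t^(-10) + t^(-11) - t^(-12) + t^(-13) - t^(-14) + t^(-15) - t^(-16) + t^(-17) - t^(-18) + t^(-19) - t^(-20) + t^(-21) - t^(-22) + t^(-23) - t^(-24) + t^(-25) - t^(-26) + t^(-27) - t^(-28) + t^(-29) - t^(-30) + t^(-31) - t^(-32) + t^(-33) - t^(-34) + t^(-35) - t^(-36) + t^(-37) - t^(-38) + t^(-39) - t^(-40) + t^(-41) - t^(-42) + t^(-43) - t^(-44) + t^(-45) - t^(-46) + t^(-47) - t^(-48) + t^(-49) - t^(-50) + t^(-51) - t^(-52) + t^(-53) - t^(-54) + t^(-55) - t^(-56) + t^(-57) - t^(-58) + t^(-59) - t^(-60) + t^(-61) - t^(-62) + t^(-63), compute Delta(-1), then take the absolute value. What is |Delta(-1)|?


Step 1: The polynomial has 127 terms with alternating signs, exponents from 63 down to -63.
Step 2: Substitute t = -1. The i-th term has coefficient (-1)^i and exponent (m-i),
  so its value is (-1)^i * (-1)^(m-i) = (-1)^m = -1 for every i.
Step 3: All 127 terms equal -1, so Delta(-1) = 127 * (-1) = -127
Step 4: |Delta(-1)| = 127

127


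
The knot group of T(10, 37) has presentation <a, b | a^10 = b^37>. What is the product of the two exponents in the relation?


The relation is a^10 = b^37.
Product of exponents = 10 * 37
= 370

370


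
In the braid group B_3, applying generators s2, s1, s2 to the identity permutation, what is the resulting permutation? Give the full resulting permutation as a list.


Starting with identity [1, 2, 3].
Apply generators in sequence:
  After s2: [1, 3, 2]
  After s1: [3, 1, 2]
  After s2: [3, 2, 1]
Final permutation: [3, 2, 1]

[3, 2, 1]


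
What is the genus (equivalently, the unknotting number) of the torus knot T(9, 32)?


For a torus knot T(p,q), both the unknotting number and genus equal (p-1)(q-1)/2.
= (9-1)(32-1)/2
= 8*31/2
= 248/2 = 124

124


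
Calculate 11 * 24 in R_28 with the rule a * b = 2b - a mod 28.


11 * 24 = 2*24 - 11 mod 28
= 48 - 11 mod 28
= 37 mod 28 = 9

9


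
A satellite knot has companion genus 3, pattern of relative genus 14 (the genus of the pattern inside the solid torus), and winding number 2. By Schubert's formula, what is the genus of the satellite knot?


Schubert: g(satellite) = g_rel(pattern) + |winding| * g(companion),
where g_rel(pattern) is the genus of the pattern relative to the solid torus.
= 14 + 2 * 3
= 14 + 6 = 20

20


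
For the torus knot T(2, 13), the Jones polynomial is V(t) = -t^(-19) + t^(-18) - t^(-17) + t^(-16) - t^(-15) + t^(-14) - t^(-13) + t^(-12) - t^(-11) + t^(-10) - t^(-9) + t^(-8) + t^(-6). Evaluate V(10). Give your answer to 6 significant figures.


Substituting t = 10 into V(t) = -t^(-19) + t^(-18) - t^(-17) + t^(-16) - t^(-15) + t^(-14) - t^(-13) + t^(-12) - t^(-11) + t^(-10) - t^(-9) + t^(-8) + t^(-6):
  (-)t^(-19) = -1e-19
  (+)t^(-18) = 1e-18
  (-)t^(-17) = -1e-17
  (+)t^(-16) = 1e-16
  (-)t^(-15) = -1e-15
  (+)t^(-14) = 1e-14
  (-)t^(-13) = -1e-13
  (+)t^(-12) = 1e-12
  (-)t^(-11) = -1e-11
  (+)t^(-10) = 1e-10
  (-)t^(-9) = -1e-09
  (+)t^(-8) = 1e-08
  (+)t^(-6) = 1e-06
Sum = (-1e-19) + (1e-18) + (-1e-17) + (1e-16) + (-1e-15) + (1e-14) + (-1e-13) + (1e-12) + (-1e-11) + (1e-10) + (-1e-09) + (1e-08) + (1e-06)
= 1.009090909e-06
Rounded to 6 significant figures: 1.00909e-06

1.00909e-06


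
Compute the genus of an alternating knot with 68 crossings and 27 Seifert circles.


For alternating knots, g = (c - s + 1)/2.
= (68 - 27 + 1)/2
= 42/2 = 21

21


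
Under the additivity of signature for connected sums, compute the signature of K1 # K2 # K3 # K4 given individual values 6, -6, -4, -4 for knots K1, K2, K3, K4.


The signature is additive under connected sum.
signature(K1 # K2 # K3 # K4) = (6) + (-6) + (-4) + (-4)
= -8

-8


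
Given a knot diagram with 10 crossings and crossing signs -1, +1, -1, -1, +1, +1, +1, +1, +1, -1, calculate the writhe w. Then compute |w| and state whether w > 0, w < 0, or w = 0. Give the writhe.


Step 1: Count positive crossings (+1).
Positive crossings: 6
Step 2: Count negative crossings (-1).
Negative crossings: 4
Step 3: Writhe = (positive) - (negative)
w = 6 - 4 = 2
Step 4: |w| = 2, and w is positive

2


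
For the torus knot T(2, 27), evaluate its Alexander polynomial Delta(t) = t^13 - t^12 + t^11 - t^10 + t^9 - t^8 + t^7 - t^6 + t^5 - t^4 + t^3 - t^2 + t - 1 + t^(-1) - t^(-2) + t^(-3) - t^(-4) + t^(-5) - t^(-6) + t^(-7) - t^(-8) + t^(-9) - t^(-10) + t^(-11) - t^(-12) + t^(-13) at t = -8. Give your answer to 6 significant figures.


Substituting t = -8 into Delta(t) = t^13 - t^12 + t^11 - t^10 + t^9 - t^8 + t^7 - t^6 + t^5 - t^4 + t^3 - t^2 + t - 1 + t^(-1) - t^(-2) + t^(-3) - t^(-4) + t^(-5) - t^(-6) + t^(-7) - t^(-8) + t^(-9) - t^(-10) + t^(-11) - t^(-12) + t^(-13):
Term values: (-549755813888) + (-68719476736) + (-8589934592) + (-1073741824) + (-134217728) + (-16777216) + (-2097152) + (-262144) + (-32768) + (-4096) + (-512) + (-64) + (-8) + (-1) + (-0.125) + (-0.015625) + (-0.00195312) + (-0.000244141) + (-3.05176e-05) + (-3.8147e-06) + (-4.76837e-07) + (-5.96046e-08) + (-7.45058e-09) + (-9.31323e-10) + (-1.16415e-10) + (-1.45519e-11) + (-1.81899e-12)
Sum = -6.282923587e+11
Rounded to 6 significant figures: -6.28292e+11

-6.28292e+11


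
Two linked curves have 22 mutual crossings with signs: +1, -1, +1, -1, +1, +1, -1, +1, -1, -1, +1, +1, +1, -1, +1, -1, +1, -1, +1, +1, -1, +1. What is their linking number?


Step 1: Count positive crossings: 13
Step 2: Count negative crossings: 9
Step 3: Sum of signs = 13 - 9 = 4
Step 4: Linking number = sum/2 = 4/2 = 2

2


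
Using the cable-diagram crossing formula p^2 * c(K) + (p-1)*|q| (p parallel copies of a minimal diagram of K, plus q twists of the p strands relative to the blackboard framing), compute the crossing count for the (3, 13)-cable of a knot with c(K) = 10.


Step 1: Each of the c(K) crossings of the companion diagram becomes p*p = p^2 crossings among the p parallel strands, and each of the |q| twists s_1 s_2 ... s_(p-1) adds (p-1) crossings.
  Crossings = p^2 * c(K) + (p-1)*|q|
Step 2: = 3^2 * 10 + (3-1)*13
Step 3: = 9*10 + 2*13
Step 4: = 90 + 26 = 116

116


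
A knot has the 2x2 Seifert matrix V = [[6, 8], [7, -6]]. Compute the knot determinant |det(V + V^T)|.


Step 1: Form V + V^T where V = [[6, 8], [7, -6]]
  V^T = [[6, 7], [8, -6]]
  V + V^T = [[12, 15], [15, -12]]
Step 2: det(V + V^T) = 12*(-12) - 15*15
  = -144 - 225 = -369
Step 3: Knot determinant = |det(V + V^T)| = |-369| = 369

369


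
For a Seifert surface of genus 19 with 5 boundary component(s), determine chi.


chi = 2 - 2g - b
= 2 - 2*19 - 5
= 2 - 38 - 5 = -41

-41


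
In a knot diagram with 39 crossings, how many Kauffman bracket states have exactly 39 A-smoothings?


We choose which 39 of 39 crossings get A-smoothings.
C(39, 39) = 39! / (39! * 0!)
= 1

1


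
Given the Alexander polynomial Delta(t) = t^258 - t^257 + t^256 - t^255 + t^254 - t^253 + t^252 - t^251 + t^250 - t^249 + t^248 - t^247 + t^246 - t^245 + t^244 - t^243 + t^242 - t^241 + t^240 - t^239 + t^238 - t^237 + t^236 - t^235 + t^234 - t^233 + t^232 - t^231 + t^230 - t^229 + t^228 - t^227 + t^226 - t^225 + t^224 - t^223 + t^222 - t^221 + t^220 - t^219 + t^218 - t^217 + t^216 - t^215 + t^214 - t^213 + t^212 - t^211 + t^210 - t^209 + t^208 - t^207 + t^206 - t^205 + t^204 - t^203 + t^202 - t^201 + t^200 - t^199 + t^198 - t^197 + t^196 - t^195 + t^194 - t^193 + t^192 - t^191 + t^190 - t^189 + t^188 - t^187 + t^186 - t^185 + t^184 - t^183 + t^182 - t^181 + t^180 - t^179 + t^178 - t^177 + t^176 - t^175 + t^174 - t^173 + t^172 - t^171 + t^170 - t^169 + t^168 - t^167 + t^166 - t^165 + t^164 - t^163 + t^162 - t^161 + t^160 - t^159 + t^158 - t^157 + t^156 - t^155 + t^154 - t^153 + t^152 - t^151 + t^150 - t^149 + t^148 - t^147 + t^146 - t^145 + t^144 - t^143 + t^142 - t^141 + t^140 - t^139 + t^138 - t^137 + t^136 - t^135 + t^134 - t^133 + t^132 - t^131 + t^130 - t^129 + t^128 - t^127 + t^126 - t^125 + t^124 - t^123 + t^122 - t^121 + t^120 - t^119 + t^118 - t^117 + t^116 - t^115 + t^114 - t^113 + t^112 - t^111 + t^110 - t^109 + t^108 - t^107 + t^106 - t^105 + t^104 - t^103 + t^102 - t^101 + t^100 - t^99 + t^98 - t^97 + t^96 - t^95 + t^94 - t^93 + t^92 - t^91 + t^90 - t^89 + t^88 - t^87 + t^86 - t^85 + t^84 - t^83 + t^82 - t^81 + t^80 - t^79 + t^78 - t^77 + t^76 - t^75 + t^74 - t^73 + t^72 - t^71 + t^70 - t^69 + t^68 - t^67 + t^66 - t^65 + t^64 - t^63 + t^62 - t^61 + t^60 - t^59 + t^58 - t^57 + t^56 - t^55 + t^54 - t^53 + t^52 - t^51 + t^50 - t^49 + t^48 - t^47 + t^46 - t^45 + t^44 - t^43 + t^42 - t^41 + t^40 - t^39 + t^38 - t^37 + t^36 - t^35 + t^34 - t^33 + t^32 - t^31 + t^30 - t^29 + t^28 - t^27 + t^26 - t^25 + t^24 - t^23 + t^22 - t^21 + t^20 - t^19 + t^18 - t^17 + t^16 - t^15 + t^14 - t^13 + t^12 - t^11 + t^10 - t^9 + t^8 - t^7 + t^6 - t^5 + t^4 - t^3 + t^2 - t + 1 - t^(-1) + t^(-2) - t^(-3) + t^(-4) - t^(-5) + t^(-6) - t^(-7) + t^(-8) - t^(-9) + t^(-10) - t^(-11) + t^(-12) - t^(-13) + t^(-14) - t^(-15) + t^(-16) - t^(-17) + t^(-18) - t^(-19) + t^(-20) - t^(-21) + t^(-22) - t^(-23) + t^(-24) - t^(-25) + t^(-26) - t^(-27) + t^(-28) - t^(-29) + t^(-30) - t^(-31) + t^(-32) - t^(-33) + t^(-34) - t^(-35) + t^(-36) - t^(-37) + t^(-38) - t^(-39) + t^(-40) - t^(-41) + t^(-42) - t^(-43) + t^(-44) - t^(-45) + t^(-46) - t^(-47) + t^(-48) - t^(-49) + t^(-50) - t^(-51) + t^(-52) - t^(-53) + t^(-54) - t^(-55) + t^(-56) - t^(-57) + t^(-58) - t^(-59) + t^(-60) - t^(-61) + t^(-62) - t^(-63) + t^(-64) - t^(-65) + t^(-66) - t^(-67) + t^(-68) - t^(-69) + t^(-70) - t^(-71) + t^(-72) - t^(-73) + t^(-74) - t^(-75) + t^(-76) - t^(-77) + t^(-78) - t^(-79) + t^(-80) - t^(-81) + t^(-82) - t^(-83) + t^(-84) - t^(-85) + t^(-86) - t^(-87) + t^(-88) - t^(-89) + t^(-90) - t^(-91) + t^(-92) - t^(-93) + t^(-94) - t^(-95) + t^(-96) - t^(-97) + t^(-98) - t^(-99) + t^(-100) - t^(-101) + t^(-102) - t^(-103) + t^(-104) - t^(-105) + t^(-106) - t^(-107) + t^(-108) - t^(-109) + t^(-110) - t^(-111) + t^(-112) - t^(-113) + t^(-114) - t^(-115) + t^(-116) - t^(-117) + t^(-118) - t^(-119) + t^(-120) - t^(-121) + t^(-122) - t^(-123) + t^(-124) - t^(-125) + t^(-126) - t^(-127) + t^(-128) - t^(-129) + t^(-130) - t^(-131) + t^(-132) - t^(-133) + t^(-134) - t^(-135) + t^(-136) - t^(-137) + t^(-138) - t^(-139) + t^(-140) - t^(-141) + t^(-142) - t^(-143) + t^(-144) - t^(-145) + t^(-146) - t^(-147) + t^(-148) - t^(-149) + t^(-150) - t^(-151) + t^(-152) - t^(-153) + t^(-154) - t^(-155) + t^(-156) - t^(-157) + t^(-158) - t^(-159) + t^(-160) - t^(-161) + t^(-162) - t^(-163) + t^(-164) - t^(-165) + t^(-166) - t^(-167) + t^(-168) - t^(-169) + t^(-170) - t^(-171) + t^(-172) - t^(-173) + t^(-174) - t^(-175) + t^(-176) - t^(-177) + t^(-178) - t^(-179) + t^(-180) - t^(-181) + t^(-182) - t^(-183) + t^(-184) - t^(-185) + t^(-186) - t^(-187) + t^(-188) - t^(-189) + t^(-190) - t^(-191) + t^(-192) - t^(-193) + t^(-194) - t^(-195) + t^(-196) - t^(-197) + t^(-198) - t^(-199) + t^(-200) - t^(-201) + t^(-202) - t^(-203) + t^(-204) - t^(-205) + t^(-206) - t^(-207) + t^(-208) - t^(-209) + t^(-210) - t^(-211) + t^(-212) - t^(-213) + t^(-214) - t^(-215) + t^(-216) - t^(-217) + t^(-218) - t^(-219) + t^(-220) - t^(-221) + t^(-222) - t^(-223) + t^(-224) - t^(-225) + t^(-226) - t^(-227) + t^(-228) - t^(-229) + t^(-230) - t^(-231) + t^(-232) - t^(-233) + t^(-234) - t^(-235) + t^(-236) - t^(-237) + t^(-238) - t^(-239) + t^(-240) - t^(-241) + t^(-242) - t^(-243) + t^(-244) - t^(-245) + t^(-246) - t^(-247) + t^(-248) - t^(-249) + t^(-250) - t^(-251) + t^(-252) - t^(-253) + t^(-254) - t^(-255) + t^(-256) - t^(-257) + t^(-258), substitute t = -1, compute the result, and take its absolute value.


Step 1: The polynomial has 517 terms with alternating signs, exponents from 258 down to -258.
Step 2: Substitute t = -1. The i-th term has coefficient (-1)^i and exponent (m-i),
  so its value is (-1)^i * (-1)^(m-i) = (-1)^m = 1 for every i.
Step 3: All 517 terms equal 1, so Delta(-1) = 517 * (1) = 517
Step 4: |Delta(-1)| = 517

517


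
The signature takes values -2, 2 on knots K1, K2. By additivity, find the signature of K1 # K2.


The signature is additive under connected sum.
signature(K1 # K2) = (-2) + (2)
= 0

0


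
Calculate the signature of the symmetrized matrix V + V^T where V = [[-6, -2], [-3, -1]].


Step 1: V + V^T = [[-12, -5], [-5, -2]]
Step 2: trace = -14, det = -1
Step 3: Discriminant = (-14)^2 - 4*(-1) = 200
Step 4: Eigenvalues: 0.0710678, -14.0711
Step 5: Signature = (# positive eigenvalues) - (# negative eigenvalues) = 0

0


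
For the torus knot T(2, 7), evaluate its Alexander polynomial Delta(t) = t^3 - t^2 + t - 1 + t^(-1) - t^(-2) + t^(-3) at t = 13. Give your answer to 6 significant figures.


Substituting t = 13 into Delta(t) = t^3 - t^2 + t - 1 + t^(-1) - t^(-2) + t^(-3):
Term values: (2197) + (-169) + (13) + (-1) + (0.0769231) + (-0.00591716) + (0.000455166)
Sum = 2040.071461
Rounded to 6 significant figures: 2040.07

2040.07


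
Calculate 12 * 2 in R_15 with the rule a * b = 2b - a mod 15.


12 * 2 = 2*2 - 12 mod 15
= 4 - 12 mod 15
= -8 mod 15 = 7

7


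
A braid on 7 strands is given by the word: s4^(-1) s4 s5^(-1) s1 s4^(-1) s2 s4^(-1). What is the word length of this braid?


The word length counts the number of generators (including inverses).
Listing each generator: s4^(-1), s4, s5^(-1), s1, s4^(-1), s2, s4^(-1)
There are 7 generators in this braid word.

7


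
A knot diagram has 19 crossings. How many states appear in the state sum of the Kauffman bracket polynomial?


Each crossing contributes 2 choices (A-smoothing or B-smoothing).
Total states = 2^19 = 524288

524288


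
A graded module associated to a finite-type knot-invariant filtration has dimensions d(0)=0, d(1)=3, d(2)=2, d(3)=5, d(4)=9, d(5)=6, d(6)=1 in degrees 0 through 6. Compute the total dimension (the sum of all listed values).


Total dimension = d(0) + d(1) + ... + d(6)
= 0 + 3 + 2 + 5 + 9 + 6 + 1
= 26

26


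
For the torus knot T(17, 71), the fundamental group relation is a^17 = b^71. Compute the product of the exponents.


The relation is a^17 = b^71.
Product of exponents = 17 * 71
= 1207

1207


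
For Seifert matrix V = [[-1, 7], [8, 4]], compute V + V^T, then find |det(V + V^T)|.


Step 1: Form V + V^T where V = [[-1, 7], [8, 4]]
  V^T = [[-1, 8], [7, 4]]
  V + V^T = [[-2, 15], [15, 8]]
Step 2: det(V + V^T) = (-2)*8 - 15*15
  = -16 - 225 = -241
Step 3: Knot determinant = |det(V + V^T)| = |-241| = 241

241


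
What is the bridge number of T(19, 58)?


The bridge number of T(p,q) is min(p,q).
min(19, 58) = 19

19


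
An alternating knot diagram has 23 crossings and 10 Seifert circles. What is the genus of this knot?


For alternating knots, g = (c - s + 1)/2.
= (23 - 10 + 1)/2
= 14/2 = 7

7


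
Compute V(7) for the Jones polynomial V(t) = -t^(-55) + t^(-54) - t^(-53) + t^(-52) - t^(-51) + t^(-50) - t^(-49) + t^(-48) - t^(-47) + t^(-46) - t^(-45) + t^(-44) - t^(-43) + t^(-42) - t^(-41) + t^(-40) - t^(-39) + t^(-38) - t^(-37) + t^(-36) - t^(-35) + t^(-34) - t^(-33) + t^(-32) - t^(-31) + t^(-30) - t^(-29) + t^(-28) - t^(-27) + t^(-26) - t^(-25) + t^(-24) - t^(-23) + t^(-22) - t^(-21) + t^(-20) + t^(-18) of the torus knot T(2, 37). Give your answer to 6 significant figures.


Substituting t = 7 into V(t) = -t^(-55) + t^(-54) - t^(-53) + t^(-52) - t^(-51) + t^(-50) - t^(-49) + t^(-48) - t^(-47) + t^(-46) - t^(-45) + t^(-44) - t^(-43) + t^(-42) - t^(-41) + t^(-40) - t^(-39) + t^(-38) - t^(-37) + t^(-36) - t^(-35) + t^(-34) - t^(-33) + t^(-32) - t^(-31) + t^(-30) - t^(-29) + t^(-28) - t^(-27) + t^(-26) - t^(-25) + t^(-24) - t^(-23) + t^(-22) - t^(-21) + t^(-20) + t^(-18):
  (-)t^(-55) = -3.30832e-47
  (+)t^(-54) = 2.31583e-46
  (-)t^(-53) = -1.62108e-45
  (+)t^(-52) = 1.13475e-44
  (-)t^(-51) = -7.94328e-44
  (+)t^(-50) = 5.5603e-43
  (-)t^(-49) = -3.89221e-42
  (+)t^(-48) = 2.72455e-41
  (-)t^(-47) = -1.90718e-40
  (+)t^(-46) = 1.33503e-39
  (-)t^(-45) = -9.34519e-39
  (+)t^(-44) = 6.54163e-38
  (-)t^(-43) = -4.57914e-37
  (+)t^(-42) = 3.2054e-36
  (-)t^(-41) = -2.24378e-35
  (+)t^(-40) = 1.57065e-34
  (-)t^(-39) = -1.09945e-33
  (+)t^(-38) = 7.69617e-33
  (-)t^(-37) = -5.38732e-32
  (+)t^(-36) = 3.77112e-31
  (-)t^(-35) = -2.63979e-30
  (+)t^(-34) = 1.84785e-29
  (-)t^(-33) = -1.29349e-28
  (+)t^(-32) = 9.05446e-28
  (-)t^(-31) = -6.33812e-27
  (+)t^(-30) = 4.43669e-26
  (-)t^(-29) = -3.10568e-25
  (+)t^(-28) = 2.17398e-24
  (-)t^(-27) = -1.52178e-23
  (+)t^(-26) = 1.06525e-22
  (-)t^(-25) = -7.45674e-22
  (+)t^(-24) = 5.21972e-21
  (-)t^(-23) = -3.6538e-20
  (+)t^(-22) = 2.55766e-19
  (-)t^(-21) = -1.79036e-18
  (+)t^(-20) = 1.25325e-17
  (+)t^(-18) = 6.14095e-16
Sum = (-3.30832e-47) + (2.31583e-46) + (-1.62108e-45) + (1.13475e-44) + (-7.94328e-44) + (5.5603e-43) + (-3.89221e-42) + (2.72455e-41) + (-1.90718e-40) + (1.33503e-39) + (-9.34519e-39) + (6.54163e-38) + (-4.57914e-37) + (3.2054e-36) + (-2.24378e-35) + (1.57065e-34) + (-1.09945e-33) + (7.69617e-33) + (-5.38732e-32) + (3.77112e-31) + (-2.63979e-30) + (1.84785e-29) + (-1.29349e-28) + (9.05446e-28) + (-6.33812e-27) + (4.43669e-26) + (-3.10568e-25) + (2.17398e-24) + (-1.52178e-23) + (1.06525e-22) + (-7.45674e-22) + (5.21972e-21) + (-3.6538e-20) + (2.55766e-19) + (-1.79036e-18) + (1.25325e-17) + (6.14095e-16)
= 6.250605768e-16
Rounded to 6 significant figures: 6.25061e-16

6.25061e-16


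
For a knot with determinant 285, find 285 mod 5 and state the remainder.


Step 1: A knot is p-colorable if and only if p divides its determinant.
Step 2: Compute 285 mod 5.
285 = 57 * 5 + 0
Step 3: 285 mod 5 = 0
Step 4: The knot is 5-colorable: yes

0


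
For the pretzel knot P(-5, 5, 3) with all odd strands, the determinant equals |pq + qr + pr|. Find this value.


Step 1: Compute pq + qr + pr.
pq = (-5)*5 = -25
qr = 5*3 = 15
pr = (-5)*3 = -15
pq + qr + pr = -25 + 15 + (-15) = -25
Step 2: Take absolute value.
det(P(-5,5,3)) = |-25| = 25

25


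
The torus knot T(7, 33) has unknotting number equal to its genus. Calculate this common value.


For a torus knot T(p,q), both the unknotting number and genus equal (p-1)(q-1)/2.
= (7-1)(33-1)/2
= 6*32/2
= 192/2 = 96

96


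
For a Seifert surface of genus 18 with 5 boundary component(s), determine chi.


chi = 2 - 2g - b
= 2 - 2*18 - 5
= 2 - 36 - 5 = -39

-39


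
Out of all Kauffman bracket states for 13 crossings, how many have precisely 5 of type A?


We choose which 5 of 13 crossings get A-smoothings.
C(13, 5) = 13! / (5! * 8!)
= 1287

1287


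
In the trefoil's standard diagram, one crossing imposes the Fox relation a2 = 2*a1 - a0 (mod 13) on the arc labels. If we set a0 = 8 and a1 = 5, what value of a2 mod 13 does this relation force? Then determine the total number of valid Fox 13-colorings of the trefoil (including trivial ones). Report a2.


Step 1: Apply the given crossing relation 2*a1 - a0 - a2 = 0 (mod 13).
  a2 = 2*a1 - a0 mod 13
  a2 = 2*5 - 8 mod 13
  a2 = 10 - 8 mod 13
  a2 = 2 mod 13 = 2
Step 2: The trefoil has determinant 3.
  Number of Fox p-colorings (p prime) is p^2 if p = 3, else p.
  Since 13 does not divide 3, only trivial (constant) colorings exist.
  (So the trial a0 = 8, a1 = 5 with a0 != a1 does NOT extend to a valid coloring of the whole trefoil: the other two crossing relations require 3*(a1 - a0) = 0 (mod 13), which fails.)
  Total colorings = 13
Step 3: a2 = 2, total Fox 13-colorings = 13

2


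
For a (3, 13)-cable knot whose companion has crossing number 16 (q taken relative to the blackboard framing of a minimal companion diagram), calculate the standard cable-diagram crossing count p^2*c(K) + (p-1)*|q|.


Step 1: Each of the c(K) crossings of the companion diagram becomes p*p = p^2 crossings among the p parallel strands, and each of the |q| twists s_1 s_2 ... s_(p-1) adds (p-1) crossings.
  Crossings = p^2 * c(K) + (p-1)*|q|
Step 2: = 3^2 * 16 + (3-1)*13
Step 3: = 9*16 + 2*13
Step 4: = 144 + 26 = 170

170


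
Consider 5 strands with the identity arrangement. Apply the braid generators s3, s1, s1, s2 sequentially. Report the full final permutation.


Starting with identity [1, 2, 3, 4, 5].
Apply generators in sequence:
  After s3: [1, 2, 4, 3, 5]
  After s1: [2, 1, 4, 3, 5]
  After s1: [1, 2, 4, 3, 5]
  After s2: [1, 4, 2, 3, 5]
Final permutation: [1, 4, 2, 3, 5]

[1, 4, 2, 3, 5]


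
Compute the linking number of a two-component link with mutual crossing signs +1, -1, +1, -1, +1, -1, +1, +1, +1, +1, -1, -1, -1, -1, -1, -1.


Step 1: Count positive crossings: 7
Step 2: Count negative crossings: 9
Step 3: Sum of signs = 7 - 9 = -2
Step 4: Linking number = sum/2 = -2/2 = -1

-1


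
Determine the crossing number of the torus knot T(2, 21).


For a torus knot T(p, q) with gcd(p,q)=1,
the crossing number is min(p*(q-1), q*(p-1)).
p*(q-1) = 2*20 = 40
q*(p-1) = 21*1 = 21
min(40, 21) = 21

21


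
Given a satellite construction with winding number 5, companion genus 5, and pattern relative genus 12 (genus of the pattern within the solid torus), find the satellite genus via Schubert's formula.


Schubert: g(satellite) = g_rel(pattern) + |winding| * g(companion),
where g_rel(pattern) is the genus of the pattern relative to the solid torus.
= 12 + 5 * 5
= 12 + 25 = 37

37


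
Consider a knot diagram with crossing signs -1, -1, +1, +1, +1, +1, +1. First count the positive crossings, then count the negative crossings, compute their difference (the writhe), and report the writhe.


Step 1: Count positive crossings (+1).
Positive crossings: 5
Step 2: Count negative crossings (-1).
Negative crossings: 2
Step 3: Writhe = (positive) - (negative)
w = 5 - 2 = 3
Step 4: |w| = 3, and w is positive

3


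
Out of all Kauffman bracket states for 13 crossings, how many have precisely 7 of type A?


We choose which 7 of 13 crossings get A-smoothings.
C(13, 7) = 13! / (7! * 6!)
= 1716

1716


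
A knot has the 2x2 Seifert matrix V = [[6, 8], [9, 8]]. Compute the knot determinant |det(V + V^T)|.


Step 1: Form V + V^T where V = [[6, 8], [9, 8]]
  V^T = [[6, 9], [8, 8]]
  V + V^T = [[12, 17], [17, 16]]
Step 2: det(V + V^T) = 12*16 - 17*17
  = 192 - 289 = -97
Step 3: Knot determinant = |det(V + V^T)| = |-97| = 97

97


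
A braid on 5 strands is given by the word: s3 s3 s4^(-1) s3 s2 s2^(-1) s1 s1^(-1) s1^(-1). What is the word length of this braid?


The word length counts the number of generators (including inverses).
Listing each generator: s3, s3, s4^(-1), s3, s2, s2^(-1), s1, s1^(-1), s1^(-1)
There are 9 generators in this braid word.

9


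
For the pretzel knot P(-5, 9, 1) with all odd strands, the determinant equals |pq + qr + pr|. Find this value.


Step 1: Compute pq + qr + pr.
pq = (-5)*9 = -45
qr = 9*1 = 9
pr = (-5)*1 = -5
pq + qr + pr = -45 + 9 + (-5) = -41
Step 2: Take absolute value.
det(P(-5,9,1)) = |-41| = 41

41


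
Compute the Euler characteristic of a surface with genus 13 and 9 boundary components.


chi = 2 - 2g - b
= 2 - 2*13 - 9
= 2 - 26 - 9 = -33

-33


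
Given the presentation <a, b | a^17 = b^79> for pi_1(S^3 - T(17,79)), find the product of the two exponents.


The relation is a^17 = b^79.
Product of exponents = 17 * 79
= 1343

1343


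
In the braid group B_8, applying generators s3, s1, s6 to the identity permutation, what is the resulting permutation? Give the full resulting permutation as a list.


Starting with identity [1, 2, 3, 4, 5, 6, 7, 8].
Apply generators in sequence:
  After s3: [1, 2, 4, 3, 5, 6, 7, 8]
  After s1: [2, 1, 4, 3, 5, 6, 7, 8]
  After s6: [2, 1, 4, 3, 5, 7, 6, 8]
Final permutation: [2, 1, 4, 3, 5, 7, 6, 8]

[2, 1, 4, 3, 5, 7, 6, 8]


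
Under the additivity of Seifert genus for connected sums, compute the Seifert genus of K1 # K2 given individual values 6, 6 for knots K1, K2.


The Seifert genus is additive under connected sum.
Seifert genus(K1 # K2) = (6) + (6)
= 12

12


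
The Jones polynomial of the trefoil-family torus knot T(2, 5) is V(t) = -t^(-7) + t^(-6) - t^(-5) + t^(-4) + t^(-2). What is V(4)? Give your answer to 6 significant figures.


Substituting t = 4 into V(t) = -t^(-7) + t^(-6) - t^(-5) + t^(-4) + t^(-2):
  (-)t^(-7) = -6.10352e-05
  (+)t^(-6) = 0.000244141
  (-)t^(-5) = -0.000976562
  (+)t^(-4) = 0.00390625
  (+)t^(-2) = 0.0625
Sum = (-6.10352e-05) + (0.000244141) + (-0.000976562) + (0.00390625) + (0.0625)
= 0.06561279297
Rounded to 6 significant figures: 0.0656128

0.0656128


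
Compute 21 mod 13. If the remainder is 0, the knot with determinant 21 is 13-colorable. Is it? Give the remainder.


Step 1: A knot is p-colorable if and only if p divides its determinant.
Step 2: Compute 21 mod 13.
21 = 1 * 13 + 8
Step 3: 21 mod 13 = 8
Step 4: The knot is 13-colorable: no

8


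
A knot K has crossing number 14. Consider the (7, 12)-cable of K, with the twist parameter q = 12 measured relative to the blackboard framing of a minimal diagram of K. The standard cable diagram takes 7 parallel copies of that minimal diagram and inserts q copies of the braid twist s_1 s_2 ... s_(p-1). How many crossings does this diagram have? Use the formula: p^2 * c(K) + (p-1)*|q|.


Step 1: Each of the c(K) crossings of the companion diagram becomes p*p = p^2 crossings among the p parallel strands, and each of the |q| twists s_1 s_2 ... s_(p-1) adds (p-1) crossings.
  Crossings = p^2 * c(K) + (p-1)*|q|
Step 2: = 7^2 * 14 + (7-1)*12
Step 3: = 49*14 + 6*12
Step 4: = 686 + 72 = 758

758


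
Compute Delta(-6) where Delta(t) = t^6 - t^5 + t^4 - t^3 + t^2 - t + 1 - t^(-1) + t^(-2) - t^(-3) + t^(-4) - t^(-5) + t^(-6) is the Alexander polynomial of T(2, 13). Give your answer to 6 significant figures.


Substituting t = -6 into Delta(t) = t^6 - t^5 + t^4 - t^3 + t^2 - t + 1 - t^(-1) + t^(-2) - t^(-3) + t^(-4) - t^(-5) + t^(-6):
Term values: (46656) + (7776) + (1296) + (216) + (36) + (6) + (1) + (0.166667) + (0.0277778) + (0.00462963) + (0.000771605) + (0.000128601) + (2.14335e-05)
Sum = 55987.2
Rounded to 6 significant figures: 55987.2

55987.2


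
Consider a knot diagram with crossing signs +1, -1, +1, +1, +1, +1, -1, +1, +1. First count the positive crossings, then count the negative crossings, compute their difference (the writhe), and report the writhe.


Step 1: Count positive crossings (+1).
Positive crossings: 7
Step 2: Count negative crossings (-1).
Negative crossings: 2
Step 3: Writhe = (positive) - (negative)
w = 7 - 2 = 5
Step 4: |w| = 5, and w is positive

5


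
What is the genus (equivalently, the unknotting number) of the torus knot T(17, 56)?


For a torus knot T(p,q), both the unknotting number and genus equal (p-1)(q-1)/2.
= (17-1)(56-1)/2
= 16*55/2
= 880/2 = 440

440


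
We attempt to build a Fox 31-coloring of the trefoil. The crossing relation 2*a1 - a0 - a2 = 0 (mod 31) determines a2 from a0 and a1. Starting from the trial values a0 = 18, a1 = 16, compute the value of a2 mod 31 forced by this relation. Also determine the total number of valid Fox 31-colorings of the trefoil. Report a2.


Step 1: Apply the given crossing relation 2*a1 - a0 - a2 = 0 (mod 31).
  a2 = 2*a1 - a0 mod 31
  a2 = 2*16 - 18 mod 31
  a2 = 32 - 18 mod 31
  a2 = 14 mod 31 = 14
Step 2: The trefoil has determinant 3.
  Number of Fox p-colorings (p prime) is p^2 if p = 3, else p.
  Since 31 does not divide 3, only trivial (constant) colorings exist.
  (So the trial a0 = 18, a1 = 16 with a0 != a1 does NOT extend to a valid coloring of the whole trefoil: the other two crossing relations require 3*(a1 - a0) = 0 (mod 31), which fails.)
  Total colorings = 31
Step 3: a2 = 14, total Fox 31-colorings = 31

14


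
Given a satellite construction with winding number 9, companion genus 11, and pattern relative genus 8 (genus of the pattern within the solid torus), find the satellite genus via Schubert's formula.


Schubert: g(satellite) = g_rel(pattern) + |winding| * g(companion),
where g_rel(pattern) is the genus of the pattern relative to the solid torus.
= 8 + 9 * 11
= 8 + 99 = 107

107


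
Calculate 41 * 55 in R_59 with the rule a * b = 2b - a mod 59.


41 * 55 = 2*55 - 41 mod 59
= 110 - 41 mod 59
= 69 mod 59 = 10

10


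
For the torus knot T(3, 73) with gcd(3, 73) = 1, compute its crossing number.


For a torus knot T(p, q) with gcd(p,q)=1,
the crossing number is min(p*(q-1), q*(p-1)).
p*(q-1) = 3*72 = 216
q*(p-1) = 73*2 = 146
min(216, 146) = 146

146


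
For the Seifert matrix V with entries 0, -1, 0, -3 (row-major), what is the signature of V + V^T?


Step 1: V + V^T = [[0, -1], [-1, -6]]
Step 2: trace = -6, det = -1
Step 3: Discriminant = (-6)^2 - 4*(-1) = 40
Step 4: Eigenvalues: 0.162278, -6.16228
Step 5: Signature = (# positive eigenvalues) - (# negative eigenvalues) = 0

0


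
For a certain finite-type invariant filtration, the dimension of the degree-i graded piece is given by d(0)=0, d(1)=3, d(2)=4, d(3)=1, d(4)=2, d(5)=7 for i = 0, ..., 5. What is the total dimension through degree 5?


Total dimension = d(0) + d(1) + ... + d(5)
= 0 + 3 + 4 + 1 + 2 + 7
= 17

17


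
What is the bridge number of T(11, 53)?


The bridge number of T(p,q) is min(p,q).
min(11, 53) = 11

11


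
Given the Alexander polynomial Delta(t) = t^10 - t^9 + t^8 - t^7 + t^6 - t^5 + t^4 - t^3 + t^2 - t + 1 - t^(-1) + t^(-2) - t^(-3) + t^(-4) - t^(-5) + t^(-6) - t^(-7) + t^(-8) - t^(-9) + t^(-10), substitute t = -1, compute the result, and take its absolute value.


Step 1: The polynomial has 21 terms with alternating signs, exponents from 10 down to -10.
Step 2: Substitute t = -1. The i-th term has coefficient (-1)^i and exponent (m-i),
  so its value is (-1)^i * (-1)^(m-i) = (-1)^m = 1 for every i.
Step 3: All 21 terms equal 1, so Delta(-1) = 21 * (1) = 21
Step 4: |Delta(-1)| = 21

21


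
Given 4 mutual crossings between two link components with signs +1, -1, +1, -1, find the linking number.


Step 1: Count positive crossings: 2
Step 2: Count negative crossings: 2
Step 3: Sum of signs = 2 - 2 = 0
Step 4: Linking number = sum/2 = 0/2 = 0

0


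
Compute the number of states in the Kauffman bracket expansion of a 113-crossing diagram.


Each crossing contributes 2 choices (A-smoothing or B-smoothing).
Total states = 2^113 = 10384593717069655257060992658440192

10384593717069655257060992658440192


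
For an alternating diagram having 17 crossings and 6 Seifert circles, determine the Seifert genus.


For alternating knots, g = (c - s + 1)/2.
= (17 - 6 + 1)/2
= 12/2 = 6

6


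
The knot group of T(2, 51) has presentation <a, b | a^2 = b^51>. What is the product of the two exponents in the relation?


The relation is a^2 = b^51.
Product of exponents = 2 * 51
= 102

102


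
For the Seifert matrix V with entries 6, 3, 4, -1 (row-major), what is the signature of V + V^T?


Step 1: V + V^T = [[12, 7], [7, -2]]
Step 2: trace = 10, det = -73
Step 3: Discriminant = 10^2 - 4*(-73) = 392
Step 4: Eigenvalues: 14.8995, -4.89949
Step 5: Signature = (# positive eigenvalues) - (# negative eigenvalues) = 0

0


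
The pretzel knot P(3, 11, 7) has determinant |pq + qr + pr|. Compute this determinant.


Step 1: Compute pq + qr + pr.
pq = 3*11 = 33
qr = 11*7 = 77
pr = 3*7 = 21
pq + qr + pr = 33 + 77 + 21 = 131
Step 2: Take absolute value.
det(P(3,11,7)) = |131| = 131

131


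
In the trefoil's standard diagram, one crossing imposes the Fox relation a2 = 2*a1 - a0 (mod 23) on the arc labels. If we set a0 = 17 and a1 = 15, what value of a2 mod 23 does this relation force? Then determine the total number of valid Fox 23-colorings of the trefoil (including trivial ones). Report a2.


Step 1: Apply the given crossing relation 2*a1 - a0 - a2 = 0 (mod 23).
  a2 = 2*a1 - a0 mod 23
  a2 = 2*15 - 17 mod 23
  a2 = 30 - 17 mod 23
  a2 = 13 mod 23 = 13
Step 2: The trefoil has determinant 3.
  Number of Fox p-colorings (p prime) is p^2 if p = 3, else p.
  Since 23 does not divide 3, only trivial (constant) colorings exist.
  (So the trial a0 = 17, a1 = 15 with a0 != a1 does NOT extend to a valid coloring of the whole trefoil: the other two crossing relations require 3*(a1 - a0) = 0 (mod 23), which fails.)
  Total colorings = 23
Step 3: a2 = 13, total Fox 23-colorings = 23

13


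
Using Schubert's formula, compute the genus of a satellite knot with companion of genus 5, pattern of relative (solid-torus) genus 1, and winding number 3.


Schubert: g(satellite) = g_rel(pattern) + |winding| * g(companion),
where g_rel(pattern) is the genus of the pattern relative to the solid torus.
= 1 + 3 * 5
= 1 + 15 = 16

16


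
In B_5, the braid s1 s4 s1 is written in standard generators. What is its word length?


The word length counts the number of generators (including inverses).
Listing each generator: s1, s4, s1
There are 3 generators in this braid word.

3


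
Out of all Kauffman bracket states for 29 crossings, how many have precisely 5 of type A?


We choose which 5 of 29 crossings get A-smoothings.
C(29, 5) = 29! / (5! * 24!)
= 118755

118755


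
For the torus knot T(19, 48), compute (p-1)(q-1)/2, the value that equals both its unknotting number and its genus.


For a torus knot T(p,q), both the unknotting number and genus equal (p-1)(q-1)/2.
= (19-1)(48-1)/2
= 18*47/2
= 846/2 = 423

423


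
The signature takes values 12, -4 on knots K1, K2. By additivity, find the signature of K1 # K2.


The signature is additive under connected sum.
signature(K1 # K2) = (12) + (-4)
= 8

8


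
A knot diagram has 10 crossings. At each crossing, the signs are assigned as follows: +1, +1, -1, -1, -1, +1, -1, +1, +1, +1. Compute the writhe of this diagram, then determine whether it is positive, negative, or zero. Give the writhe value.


Step 1: Count positive crossings (+1).
Positive crossings: 6
Step 2: Count negative crossings (-1).
Negative crossings: 4
Step 3: Writhe = (positive) - (negative)
w = 6 - 4 = 2
Step 4: |w| = 2, and w is positive

2


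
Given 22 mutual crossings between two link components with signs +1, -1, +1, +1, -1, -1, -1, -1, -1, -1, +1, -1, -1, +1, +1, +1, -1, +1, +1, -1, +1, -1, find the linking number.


Step 1: Count positive crossings: 10
Step 2: Count negative crossings: 12
Step 3: Sum of signs = 10 - 12 = -2
Step 4: Linking number = sum/2 = -2/2 = -1

-1


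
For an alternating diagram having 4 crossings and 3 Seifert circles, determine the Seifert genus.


For alternating knots, g = (c - s + 1)/2.
= (4 - 3 + 1)/2
= 2/2 = 1

1


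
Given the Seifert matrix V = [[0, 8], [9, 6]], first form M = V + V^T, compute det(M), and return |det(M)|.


Step 1: Form V + V^T where V = [[0, 8], [9, 6]]
  V^T = [[0, 9], [8, 6]]
  V + V^T = [[0, 17], [17, 12]]
Step 2: det(V + V^T) = 0*12 - 17*17
  = 0 - 289 = -289
Step 3: Knot determinant = |det(V + V^T)| = |-289| = 289

289


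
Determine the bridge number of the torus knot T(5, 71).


The bridge number of T(p,q) is min(p,q).
min(5, 71) = 5

5


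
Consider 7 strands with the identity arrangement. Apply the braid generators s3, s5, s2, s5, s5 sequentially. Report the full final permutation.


Starting with identity [1, 2, 3, 4, 5, 6, 7].
Apply generators in sequence:
  After s3: [1, 2, 4, 3, 5, 6, 7]
  After s5: [1, 2, 4, 3, 6, 5, 7]
  After s2: [1, 4, 2, 3, 6, 5, 7]
  After s5: [1, 4, 2, 3, 5, 6, 7]
  After s5: [1, 4, 2, 3, 6, 5, 7]
Final permutation: [1, 4, 2, 3, 6, 5, 7]

[1, 4, 2, 3, 6, 5, 7]


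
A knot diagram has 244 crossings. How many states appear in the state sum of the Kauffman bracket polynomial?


Each crossing contributes 2 choices (A-smoothing or B-smoothing).
Total states = 2^244 = 28269553036454149273332760011886696253239742350009903329945699220681916416

28269553036454149273332760011886696253239742350009903329945699220681916416
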